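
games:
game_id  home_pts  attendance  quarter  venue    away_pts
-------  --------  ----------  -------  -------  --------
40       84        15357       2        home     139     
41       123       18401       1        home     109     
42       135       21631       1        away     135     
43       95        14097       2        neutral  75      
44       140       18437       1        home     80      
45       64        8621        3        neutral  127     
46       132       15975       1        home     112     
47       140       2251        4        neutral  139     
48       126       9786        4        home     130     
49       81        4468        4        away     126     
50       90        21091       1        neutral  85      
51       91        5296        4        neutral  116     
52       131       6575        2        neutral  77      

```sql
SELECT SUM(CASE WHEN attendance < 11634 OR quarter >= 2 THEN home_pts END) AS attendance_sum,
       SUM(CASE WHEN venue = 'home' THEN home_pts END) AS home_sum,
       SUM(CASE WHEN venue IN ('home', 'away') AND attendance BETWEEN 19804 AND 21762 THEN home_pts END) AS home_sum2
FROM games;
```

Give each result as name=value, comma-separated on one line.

[attendance_sum: attendance < 11634 OR quarter >= 2]
game_id=40: ✓ → 84
game_id=41: ✗
game_id=42: ✗
game_id=43: ✓ → 95
game_id=44: ✗
game_id=45: ✓ → 64
game_id=46: ✗
game_id=47: ✓ → 140
game_id=48: ✓ → 126
game_id=49: ✓ → 81
game_id=50: ✗
game_id=51: ✓ → 91
game_id=52: ✓ → 131
attendance_sum = 84 + 95 + 64 + 140 + 126 + 81 + 91 + 131 = 812
—
[home_sum: venue = 'home']
game_id=40: ✓ → 84
game_id=41: ✓ → 123
game_id=42: ✗
game_id=43: ✗
game_id=44: ✓ → 140
game_id=45: ✗
game_id=46: ✓ → 132
game_id=47: ✗
game_id=48: ✓ → 126
game_id=49: ✗
game_id=50: ✗
game_id=51: ✗
game_id=52: ✗
home_sum = 84 + 123 + 140 + 132 + 126 = 605
—
[home_sum2: venue IN ('home', 'away') AND attendance BETWEEN 19804 AND 21762]
game_id=40: ✗
game_id=41: ✗
game_id=42: ✓ → 135
game_id=43: ✗
game_id=44: ✗
game_id=45: ✗
game_id=46: ✗
game_id=47: ✗
game_id=48: ✗
game_id=49: ✗
game_id=50: ✗
game_id=51: ✗
game_id=52: ✗
home_sum2 = 135

attendance_sum=812, home_sum=605, home_sum2=135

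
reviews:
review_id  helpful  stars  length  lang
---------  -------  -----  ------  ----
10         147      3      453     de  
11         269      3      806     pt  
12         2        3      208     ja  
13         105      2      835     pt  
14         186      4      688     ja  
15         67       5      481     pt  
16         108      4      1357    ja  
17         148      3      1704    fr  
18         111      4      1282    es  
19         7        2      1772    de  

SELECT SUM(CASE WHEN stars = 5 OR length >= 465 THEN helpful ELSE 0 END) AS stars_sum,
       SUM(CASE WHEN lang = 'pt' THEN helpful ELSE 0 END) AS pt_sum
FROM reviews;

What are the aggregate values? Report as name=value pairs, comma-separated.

stars_sum=1001, pt_sum=441

[stars_sum: stars = 5 OR length >= 465]
review_id=10: ✗
review_id=11: ✓ → 269
review_id=12: ✗
review_id=13: ✓ → 105
review_id=14: ✓ → 186
review_id=15: ✓ → 67
review_id=16: ✓ → 108
review_id=17: ✓ → 148
review_id=18: ✓ → 111
review_id=19: ✓ → 7
stars_sum = 269 + 105 + 186 + 67 + 108 + 148 + 111 + 7 = 1001
—
[pt_sum: lang = 'pt']
review_id=10: ✗
review_id=11: ✓ → 269
review_id=12: ✗
review_id=13: ✓ → 105
review_id=14: ✗
review_id=15: ✓ → 67
review_id=16: ✗
review_id=17: ✗
review_id=18: ✗
review_id=19: ✗
pt_sum = 269 + 105 + 67 = 441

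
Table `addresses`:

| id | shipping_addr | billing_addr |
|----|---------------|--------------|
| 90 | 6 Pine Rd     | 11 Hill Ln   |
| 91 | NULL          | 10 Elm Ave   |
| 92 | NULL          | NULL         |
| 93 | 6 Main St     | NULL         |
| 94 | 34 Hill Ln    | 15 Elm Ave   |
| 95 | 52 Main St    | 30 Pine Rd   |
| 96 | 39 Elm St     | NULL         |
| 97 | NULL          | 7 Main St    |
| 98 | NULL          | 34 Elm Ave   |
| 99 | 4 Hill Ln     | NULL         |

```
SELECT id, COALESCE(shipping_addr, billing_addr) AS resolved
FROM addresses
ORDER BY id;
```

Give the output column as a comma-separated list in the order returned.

6 Pine Rd, 10 Elm Ave, NULL, 6 Main St, 34 Hill Ln, 52 Main St, 39 Elm St, 7 Main St, 34 Elm Ave, 4 Hill Ln

id=90: shipping_addr=6 Pine Rd → 6 Pine Rd
id=91: shipping_addr=NULL, billing_addr=10 Elm Ave → 10 Elm Ave
id=92: shipping_addr=NULL, billing_addr=NULL (all NULL) → NULL
id=93: shipping_addr=6 Main St → 6 Main St
id=94: shipping_addr=34 Hill Ln → 34 Hill Ln
id=95: shipping_addr=52 Main St → 52 Main St
id=96: shipping_addr=39 Elm St → 39 Elm St
id=97: shipping_addr=NULL, billing_addr=7 Main St → 7 Main St
id=98: shipping_addr=NULL, billing_addr=34 Elm Ave → 34 Elm Ave
id=99: shipping_addr=4 Hill Ln → 4 Hill Ln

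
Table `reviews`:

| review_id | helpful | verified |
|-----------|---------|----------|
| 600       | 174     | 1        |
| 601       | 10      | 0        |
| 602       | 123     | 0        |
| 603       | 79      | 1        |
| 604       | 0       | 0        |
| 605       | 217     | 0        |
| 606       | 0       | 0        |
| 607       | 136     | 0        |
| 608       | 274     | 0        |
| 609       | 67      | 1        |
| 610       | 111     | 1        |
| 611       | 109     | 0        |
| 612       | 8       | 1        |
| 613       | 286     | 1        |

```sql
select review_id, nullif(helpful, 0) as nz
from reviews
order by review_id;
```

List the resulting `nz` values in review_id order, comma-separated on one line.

review_id=600: helpful=174 vs 0: differ → 174
review_id=601: helpful=10 vs 0: differ → 10
review_id=602: helpful=123 vs 0: differ → 123
review_id=603: helpful=79 vs 0: differ → 79
review_id=604: helpful=0 vs 0: equal → NULL
review_id=605: helpful=217 vs 0: differ → 217
review_id=606: helpful=0 vs 0: equal → NULL
review_id=607: helpful=136 vs 0: differ → 136
review_id=608: helpful=274 vs 0: differ → 274
review_id=609: helpful=67 vs 0: differ → 67
review_id=610: helpful=111 vs 0: differ → 111
review_id=611: helpful=109 vs 0: differ → 109
review_id=612: helpful=8 vs 0: differ → 8
review_id=613: helpful=286 vs 0: differ → 286

174, 10, 123, 79, NULL, 217, NULL, 136, 274, 67, 111, 109, 8, 286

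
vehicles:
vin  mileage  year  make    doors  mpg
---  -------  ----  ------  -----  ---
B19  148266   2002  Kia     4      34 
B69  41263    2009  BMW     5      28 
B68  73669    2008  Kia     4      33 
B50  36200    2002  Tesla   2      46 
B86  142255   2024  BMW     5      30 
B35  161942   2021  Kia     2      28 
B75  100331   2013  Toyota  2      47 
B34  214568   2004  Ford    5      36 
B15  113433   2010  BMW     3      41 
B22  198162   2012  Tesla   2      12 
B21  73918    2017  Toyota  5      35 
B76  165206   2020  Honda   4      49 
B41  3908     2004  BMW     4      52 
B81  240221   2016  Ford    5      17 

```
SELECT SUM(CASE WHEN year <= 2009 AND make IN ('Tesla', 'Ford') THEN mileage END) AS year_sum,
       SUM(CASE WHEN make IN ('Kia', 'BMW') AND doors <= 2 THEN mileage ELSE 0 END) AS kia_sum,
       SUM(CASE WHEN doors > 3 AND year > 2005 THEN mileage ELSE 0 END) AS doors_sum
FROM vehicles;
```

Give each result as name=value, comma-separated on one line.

[year_sum: year <= 2009 AND make IN ('Tesla', 'Ford')]
vin=B19: ✗
vin=B69: ✗
vin=B68: ✗
vin=B50: ✓ → 36200
vin=B86: ✗
vin=B35: ✗
vin=B75: ✗
vin=B34: ✓ → 214568
vin=B15: ✗
vin=B22: ✗
vin=B21: ✗
vin=B76: ✗
vin=B41: ✗
vin=B81: ✗
year_sum = 36200 + 214568 = 250768
—
[kia_sum: make IN ('Kia', 'BMW') AND doors <= 2]
vin=B19: ✗
vin=B69: ✗
vin=B68: ✗
vin=B50: ✗
vin=B86: ✗
vin=B35: ✓ → 161942
vin=B75: ✗
vin=B34: ✗
vin=B15: ✗
vin=B22: ✗
vin=B21: ✗
vin=B76: ✗
vin=B41: ✗
vin=B81: ✗
kia_sum = 161942
—
[doors_sum: doors > 3 AND year > 2005]
vin=B19: ✗
vin=B69: ✓ → 41263
vin=B68: ✓ → 73669
vin=B50: ✗
vin=B86: ✓ → 142255
vin=B35: ✗
vin=B75: ✗
vin=B34: ✗
vin=B15: ✗
vin=B22: ✗
vin=B21: ✓ → 73918
vin=B76: ✓ → 165206
vin=B41: ✗
vin=B81: ✓ → 240221
doors_sum = 41263 + 73669 + 142255 + 73918 + 165206 + 240221 = 736532

year_sum=250768, kia_sum=161942, doors_sum=736532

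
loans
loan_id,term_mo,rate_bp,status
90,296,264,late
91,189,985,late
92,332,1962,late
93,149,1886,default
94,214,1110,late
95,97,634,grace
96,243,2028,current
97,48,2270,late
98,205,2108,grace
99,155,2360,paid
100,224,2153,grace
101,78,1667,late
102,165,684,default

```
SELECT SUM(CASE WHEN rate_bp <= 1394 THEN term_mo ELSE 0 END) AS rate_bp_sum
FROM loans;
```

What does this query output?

961

loan_id=90: ✓ → 296
loan_id=91: ✓ → 189
loan_id=92: ✗
loan_id=93: ✗
loan_id=94: ✓ → 214
loan_id=95: ✓ → 97
loan_id=96: ✗
loan_id=97: ✗
loan_id=98: ✗
loan_id=99: ✗
loan_id=100: ✗
loan_id=101: ✗
loan_id=102: ✓ → 165
rate_bp_sum = 296 + 189 + 214 + 97 + 165 = 961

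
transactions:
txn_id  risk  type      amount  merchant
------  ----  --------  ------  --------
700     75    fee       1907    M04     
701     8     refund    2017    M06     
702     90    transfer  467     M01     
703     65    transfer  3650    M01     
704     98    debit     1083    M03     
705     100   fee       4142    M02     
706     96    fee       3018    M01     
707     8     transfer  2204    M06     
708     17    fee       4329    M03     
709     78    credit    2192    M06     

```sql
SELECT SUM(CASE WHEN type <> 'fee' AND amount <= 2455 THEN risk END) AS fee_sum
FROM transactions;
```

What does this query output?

txn_id=700: ✗
txn_id=701: ✓ → 8
txn_id=702: ✓ → 90
txn_id=703: ✗
txn_id=704: ✓ → 98
txn_id=705: ✗
txn_id=706: ✗
txn_id=707: ✓ → 8
txn_id=708: ✗
txn_id=709: ✓ → 78
fee_sum = 8 + 90 + 98 + 8 + 78 = 282

282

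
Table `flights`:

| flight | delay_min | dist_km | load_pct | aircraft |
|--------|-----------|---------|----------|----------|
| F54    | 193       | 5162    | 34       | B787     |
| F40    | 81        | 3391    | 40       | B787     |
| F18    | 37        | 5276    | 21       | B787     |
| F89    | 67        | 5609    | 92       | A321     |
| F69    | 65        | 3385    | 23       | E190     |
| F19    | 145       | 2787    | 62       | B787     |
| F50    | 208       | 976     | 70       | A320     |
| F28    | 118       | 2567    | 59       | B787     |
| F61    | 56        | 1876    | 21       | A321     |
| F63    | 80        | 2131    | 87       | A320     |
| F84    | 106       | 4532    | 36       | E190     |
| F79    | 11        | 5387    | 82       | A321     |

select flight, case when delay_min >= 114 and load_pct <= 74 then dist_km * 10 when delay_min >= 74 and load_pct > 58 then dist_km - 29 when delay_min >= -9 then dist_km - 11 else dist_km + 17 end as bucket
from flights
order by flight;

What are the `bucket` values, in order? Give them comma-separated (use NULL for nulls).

flight=F18: delay_min >= -9 → 5265
flight=F19: delay_min >= 114 and load_pct <= 74 → 27870
flight=F28: delay_min >= 114 and load_pct <= 74 → 25670
flight=F40: delay_min >= -9 → 3380
flight=F50: delay_min >= 114 and load_pct <= 74 → 9760
flight=F54: delay_min >= 114 and load_pct <= 74 → 51620
flight=F61: delay_min >= -9 → 1865
flight=F63: delay_min >= 74 and load_pct > 58 → 2102
flight=F69: delay_min >= -9 → 3374
flight=F79: delay_min >= -9 → 5376
flight=F84: delay_min >= -9 → 4521
flight=F89: delay_min >= -9 → 5598

5265, 27870, 25670, 3380, 9760, 51620, 1865, 2102, 3374, 5376, 4521, 5598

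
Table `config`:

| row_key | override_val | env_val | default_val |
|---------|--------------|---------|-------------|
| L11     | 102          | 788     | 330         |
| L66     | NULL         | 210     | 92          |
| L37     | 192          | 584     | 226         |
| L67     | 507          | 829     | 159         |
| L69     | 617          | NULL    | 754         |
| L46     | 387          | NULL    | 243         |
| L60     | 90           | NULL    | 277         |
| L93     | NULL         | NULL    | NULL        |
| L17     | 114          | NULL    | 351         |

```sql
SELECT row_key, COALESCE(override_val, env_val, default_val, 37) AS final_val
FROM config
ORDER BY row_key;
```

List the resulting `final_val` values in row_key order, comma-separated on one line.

row_key=L11: override_val=102 → 102
row_key=L17: override_val=114 → 114
row_key=L37: override_val=192 → 192
row_key=L46: override_val=387 → 387
row_key=L60: override_val=90 → 90
row_key=L66: override_val=NULL, env_val=210 → 210
row_key=L67: override_val=507 → 507
row_key=L69: override_val=617 → 617
row_key=L93: override_val=NULL, env_val=NULL, default_val=NULL, → literal 37 → 37

102, 114, 192, 387, 90, 210, 507, 617, 37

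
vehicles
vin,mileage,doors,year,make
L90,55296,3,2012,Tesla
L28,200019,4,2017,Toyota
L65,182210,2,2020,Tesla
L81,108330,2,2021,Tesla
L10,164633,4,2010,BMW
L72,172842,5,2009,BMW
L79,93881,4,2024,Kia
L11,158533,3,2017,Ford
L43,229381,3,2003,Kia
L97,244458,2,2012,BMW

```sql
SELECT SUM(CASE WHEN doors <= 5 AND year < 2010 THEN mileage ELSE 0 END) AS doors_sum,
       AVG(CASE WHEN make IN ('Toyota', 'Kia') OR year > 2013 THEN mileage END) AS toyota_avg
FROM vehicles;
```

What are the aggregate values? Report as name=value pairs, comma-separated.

doors_sum=402223, toyota_avg=162059

[doors_sum: doors <= 5 AND year < 2010]
vin=L90: ✗
vin=L28: ✗
vin=L65: ✗
vin=L81: ✗
vin=L10: ✗
vin=L72: ✓ → 172842
vin=L79: ✗
vin=L11: ✗
vin=L43: ✓ → 229381
vin=L97: ✗
doors_sum = 172842 + 229381 = 402223
—
[toyota_avg: make IN ('Toyota', 'Kia') OR year > 2013]
vin=L90: ✗
vin=L28: ✓ → 200019
vin=L65: ✓ → 182210
vin=L81: ✓ → 108330
vin=L10: ✗
vin=L72: ✗
vin=L79: ✓ → 93881
vin=L11: ✓ → 158533
vin=L43: ✓ → 229381
vin=L97: ✗
toyota_avg = (200019 + 182210 + 108330 + 93881 + 158533 + 229381) / 6 = 162059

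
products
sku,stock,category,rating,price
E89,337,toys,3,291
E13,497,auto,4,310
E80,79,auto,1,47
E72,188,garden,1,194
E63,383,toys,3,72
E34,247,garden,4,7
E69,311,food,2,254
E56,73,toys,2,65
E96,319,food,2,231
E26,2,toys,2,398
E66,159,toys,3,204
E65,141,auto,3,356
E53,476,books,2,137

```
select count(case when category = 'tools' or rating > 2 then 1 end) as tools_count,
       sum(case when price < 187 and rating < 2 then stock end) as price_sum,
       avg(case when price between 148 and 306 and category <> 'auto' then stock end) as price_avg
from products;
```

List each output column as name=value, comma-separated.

[tools_count: category = 'tools' or rating > 2]
sku=E89: ✓ → 1
sku=E13: ✓ → 1
sku=E80: ✗
sku=E72: ✗
sku=E63: ✓ → 1
sku=E34: ✓ → 1
sku=E69: ✗
sku=E56: ✗
sku=E96: ✗
sku=E26: ✗
sku=E66: ✓ → 1
sku=E65: ✓ → 1
sku=E53: ✗
tools_count = COUNT(1, 1, 1, 1, 1, 1) = 6
—
[price_sum: price < 187 and rating < 2]
sku=E89: ✗
sku=E13: ✗
sku=E80: ✓ → 79
sku=E72: ✗
sku=E63: ✗
sku=E34: ✗
sku=E69: ✗
sku=E56: ✗
sku=E96: ✗
sku=E26: ✗
sku=E66: ✗
sku=E65: ✗
sku=E53: ✗
price_sum = 79
—
[price_avg: price between 148 and 306 and category <> 'auto']
sku=E89: ✓ → 337
sku=E13: ✗
sku=E80: ✗
sku=E72: ✓ → 188
sku=E63: ✗
sku=E34: ✗
sku=E69: ✓ → 311
sku=E56: ✗
sku=E96: ✓ → 319
sku=E26: ✗
sku=E66: ✓ → 159
sku=E65: ✗
sku=E53: ✗
price_avg = (337 + 188 + 311 + 319 + 159) / 5 = 262.8

tools_count=6, price_sum=79, price_avg=262.8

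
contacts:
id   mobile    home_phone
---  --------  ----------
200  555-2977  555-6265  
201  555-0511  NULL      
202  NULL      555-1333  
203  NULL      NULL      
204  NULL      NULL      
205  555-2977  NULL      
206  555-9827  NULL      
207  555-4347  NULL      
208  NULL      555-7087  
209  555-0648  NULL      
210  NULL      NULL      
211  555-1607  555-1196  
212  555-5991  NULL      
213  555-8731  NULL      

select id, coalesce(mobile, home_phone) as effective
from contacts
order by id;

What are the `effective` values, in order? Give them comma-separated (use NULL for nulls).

555-2977, 555-0511, 555-1333, NULL, NULL, 555-2977, 555-9827, 555-4347, 555-7087, 555-0648, NULL, 555-1607, 555-5991, 555-8731

id=200: mobile=555-2977 → 555-2977
id=201: mobile=555-0511 → 555-0511
id=202: mobile=NULL, home_phone=555-1333 → 555-1333
id=203: mobile=NULL, home_phone=NULL (all NULL) → NULL
id=204: mobile=NULL, home_phone=NULL (all NULL) → NULL
id=205: mobile=555-2977 → 555-2977
id=206: mobile=555-9827 → 555-9827
id=207: mobile=555-4347 → 555-4347
id=208: mobile=NULL, home_phone=555-7087 → 555-7087
id=209: mobile=555-0648 → 555-0648
id=210: mobile=NULL, home_phone=NULL (all NULL) → NULL
id=211: mobile=555-1607 → 555-1607
id=212: mobile=555-5991 → 555-5991
id=213: mobile=555-8731 → 555-8731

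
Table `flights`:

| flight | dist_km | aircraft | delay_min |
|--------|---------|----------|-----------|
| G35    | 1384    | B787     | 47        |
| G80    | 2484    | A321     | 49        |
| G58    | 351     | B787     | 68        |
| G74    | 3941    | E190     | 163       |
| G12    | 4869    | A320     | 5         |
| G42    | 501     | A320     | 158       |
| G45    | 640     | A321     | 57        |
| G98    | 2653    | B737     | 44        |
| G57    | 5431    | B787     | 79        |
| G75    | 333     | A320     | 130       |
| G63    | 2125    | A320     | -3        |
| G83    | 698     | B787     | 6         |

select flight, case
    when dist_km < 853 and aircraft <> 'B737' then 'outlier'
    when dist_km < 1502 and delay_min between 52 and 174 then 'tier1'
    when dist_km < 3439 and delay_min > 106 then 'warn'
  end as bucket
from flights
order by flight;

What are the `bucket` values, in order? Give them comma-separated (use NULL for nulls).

flight=G12: (no match → NULL) → NULL
flight=G35: (no match → NULL) → NULL
flight=G42: dist_km < 853 and aircraft <> 'B737' → outlier
flight=G45: dist_km < 853 and aircraft <> 'B737' → outlier
flight=G57: (no match → NULL) → NULL
flight=G58: dist_km < 853 and aircraft <> 'B737' → outlier
flight=G63: (no match → NULL) → NULL
flight=G74: (no match → NULL) → NULL
flight=G75: dist_km < 853 and aircraft <> 'B737' → outlier
flight=G80: (no match → NULL) → NULL
flight=G83: dist_km < 853 and aircraft <> 'B737' → outlier
flight=G98: (no match → NULL) → NULL

NULL, NULL, outlier, outlier, NULL, outlier, NULL, NULL, outlier, NULL, outlier, NULL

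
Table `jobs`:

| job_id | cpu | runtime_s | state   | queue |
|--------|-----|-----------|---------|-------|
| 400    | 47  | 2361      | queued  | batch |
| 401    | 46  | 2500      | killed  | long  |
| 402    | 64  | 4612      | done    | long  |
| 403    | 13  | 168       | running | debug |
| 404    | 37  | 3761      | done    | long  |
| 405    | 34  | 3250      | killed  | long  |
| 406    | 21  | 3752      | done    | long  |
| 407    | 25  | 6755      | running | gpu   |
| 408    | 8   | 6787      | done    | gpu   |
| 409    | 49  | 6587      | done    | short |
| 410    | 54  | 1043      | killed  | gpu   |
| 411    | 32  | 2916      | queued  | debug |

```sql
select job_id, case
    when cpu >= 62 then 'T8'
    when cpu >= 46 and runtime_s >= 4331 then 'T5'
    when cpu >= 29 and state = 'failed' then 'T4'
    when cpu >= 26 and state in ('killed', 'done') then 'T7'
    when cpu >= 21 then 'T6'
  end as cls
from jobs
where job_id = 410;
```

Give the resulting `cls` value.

T7

job_id = 410: cpu=54, runtime_s=1043, state=killed, queue=gpu.
cpu >= 62 → false
cpu >= 46 and runtime_s >= 4331 → false
cpu >= 29 and state = 'failed' → false
cpu >= 26 and state in ('killed', 'done') → true → T7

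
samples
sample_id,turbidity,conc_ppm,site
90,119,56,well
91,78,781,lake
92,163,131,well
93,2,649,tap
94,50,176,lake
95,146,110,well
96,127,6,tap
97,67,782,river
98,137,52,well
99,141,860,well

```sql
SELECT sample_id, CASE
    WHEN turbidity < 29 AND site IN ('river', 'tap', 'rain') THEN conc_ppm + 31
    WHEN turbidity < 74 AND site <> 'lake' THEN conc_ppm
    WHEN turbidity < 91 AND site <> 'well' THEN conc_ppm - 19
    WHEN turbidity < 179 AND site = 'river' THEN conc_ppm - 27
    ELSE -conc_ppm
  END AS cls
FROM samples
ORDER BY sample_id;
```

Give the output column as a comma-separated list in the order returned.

sample_id=90: ELSE → -56
sample_id=91: turbidity < 91 AND site <> 'well' → 762
sample_id=92: ELSE → -131
sample_id=93: turbidity < 29 AND site IN ('river', 'tap', 'rain') → 680
sample_id=94: turbidity < 91 AND site <> 'well' → 157
sample_id=95: ELSE → -110
sample_id=96: ELSE → -6
sample_id=97: turbidity < 74 AND site <> 'lake' → 782
sample_id=98: ELSE → -52
sample_id=99: ELSE → -860

-56, 762, -131, 680, 157, -110, -6, 782, -52, -860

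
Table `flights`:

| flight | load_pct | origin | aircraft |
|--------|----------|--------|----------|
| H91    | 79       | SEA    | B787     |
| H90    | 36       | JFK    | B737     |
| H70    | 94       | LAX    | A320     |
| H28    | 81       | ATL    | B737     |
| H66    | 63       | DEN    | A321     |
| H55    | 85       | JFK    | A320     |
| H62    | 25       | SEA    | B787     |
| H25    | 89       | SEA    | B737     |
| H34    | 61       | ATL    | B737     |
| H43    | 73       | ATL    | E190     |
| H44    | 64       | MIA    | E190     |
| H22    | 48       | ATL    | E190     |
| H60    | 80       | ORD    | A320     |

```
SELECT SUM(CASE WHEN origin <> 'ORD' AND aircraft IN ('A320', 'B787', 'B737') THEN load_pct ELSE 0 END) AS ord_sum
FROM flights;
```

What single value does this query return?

flight=H91: ✓ → 79
flight=H90: ✓ → 36
flight=H70: ✓ → 94
flight=H28: ✓ → 81
flight=H66: ✗
flight=H55: ✓ → 85
flight=H62: ✓ → 25
flight=H25: ✓ → 89
flight=H34: ✓ → 61
flight=H43: ✗
flight=H44: ✗
flight=H22: ✗
flight=H60: ✗
ord_sum = 79 + 36 + 94 + 81 + 85 + 25 + 89 + 61 = 550

550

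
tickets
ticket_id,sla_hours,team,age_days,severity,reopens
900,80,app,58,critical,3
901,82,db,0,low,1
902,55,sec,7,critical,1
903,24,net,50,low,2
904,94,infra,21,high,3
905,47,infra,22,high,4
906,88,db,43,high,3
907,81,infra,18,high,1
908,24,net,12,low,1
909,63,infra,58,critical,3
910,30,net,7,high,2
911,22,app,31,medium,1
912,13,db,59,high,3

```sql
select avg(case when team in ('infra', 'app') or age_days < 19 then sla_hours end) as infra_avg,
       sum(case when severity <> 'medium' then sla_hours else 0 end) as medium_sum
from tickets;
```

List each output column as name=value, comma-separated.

[infra_avg: team in ('infra', 'app') or age_days < 19]
ticket_id=900: ✓ → 80
ticket_id=901: ✓ → 82
ticket_id=902: ✓ → 55
ticket_id=903: ✗
ticket_id=904: ✓ → 94
ticket_id=905: ✓ → 47
ticket_id=906: ✗
ticket_id=907: ✓ → 81
ticket_id=908: ✓ → 24
ticket_id=909: ✓ → 63
ticket_id=910: ✓ → 30
ticket_id=911: ✓ → 22
ticket_id=912: ✗
infra_avg = (80 + 82 + 55 + 94 + 47 + 81 + 24 + 63 + 30 + 22) / 10 = 57.8
—
[medium_sum: severity <> 'medium']
ticket_id=900: ✓ → 80
ticket_id=901: ✓ → 82
ticket_id=902: ✓ → 55
ticket_id=903: ✓ → 24
ticket_id=904: ✓ → 94
ticket_id=905: ✓ → 47
ticket_id=906: ✓ → 88
ticket_id=907: ✓ → 81
ticket_id=908: ✓ → 24
ticket_id=909: ✓ → 63
ticket_id=910: ✓ → 30
ticket_id=911: ✗
ticket_id=912: ✓ → 13
medium_sum = 80 + 82 + 55 + 24 + 94 + 47 + 88 + 81 + 24 + 63 + 30 + 13 = 681

infra_avg=57.8, medium_sum=681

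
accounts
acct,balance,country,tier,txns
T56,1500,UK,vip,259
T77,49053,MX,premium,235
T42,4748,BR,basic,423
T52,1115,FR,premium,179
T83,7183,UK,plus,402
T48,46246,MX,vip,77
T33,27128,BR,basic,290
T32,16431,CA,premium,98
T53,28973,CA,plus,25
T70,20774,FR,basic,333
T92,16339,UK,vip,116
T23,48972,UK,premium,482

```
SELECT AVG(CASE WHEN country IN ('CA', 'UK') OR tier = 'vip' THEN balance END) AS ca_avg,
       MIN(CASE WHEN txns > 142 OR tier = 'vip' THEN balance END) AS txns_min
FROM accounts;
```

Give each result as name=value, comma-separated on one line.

ca_avg=23663.4285714286, txns_min=1115

[ca_avg: country IN ('CA', 'UK') OR tier = 'vip']
acct=T56: ✓ → 1500
acct=T77: ✗
acct=T42: ✗
acct=T52: ✗
acct=T83: ✓ → 7183
acct=T48: ✓ → 46246
acct=T33: ✗
acct=T32: ✓ → 16431
acct=T53: ✓ → 28973
acct=T70: ✗
acct=T92: ✓ → 16339
acct=T23: ✓ → 48972
ca_avg = (1500 + 7183 + 46246 + 16431 + 28973 + 16339 + 48972) / 7 = 23663.4285714286
—
[txns_min: txns > 142 OR tier = 'vip']
acct=T56: ✓ → 1500
acct=T77: ✓ → 49053
acct=T42: ✓ → 4748
acct=T52: ✓ → 1115
acct=T83: ✓ → 7183
acct=T48: ✓ → 46246
acct=T33: ✓ → 27128
acct=T32: ✗
acct=T53: ✗
acct=T70: ✓ → 20774
acct=T92: ✓ → 16339
acct=T23: ✓ → 48972
txns_min = MIN(1500, 49053, 4748, 1115, 7183, 46246, 27128, 20774, 16339, 48972) = 1115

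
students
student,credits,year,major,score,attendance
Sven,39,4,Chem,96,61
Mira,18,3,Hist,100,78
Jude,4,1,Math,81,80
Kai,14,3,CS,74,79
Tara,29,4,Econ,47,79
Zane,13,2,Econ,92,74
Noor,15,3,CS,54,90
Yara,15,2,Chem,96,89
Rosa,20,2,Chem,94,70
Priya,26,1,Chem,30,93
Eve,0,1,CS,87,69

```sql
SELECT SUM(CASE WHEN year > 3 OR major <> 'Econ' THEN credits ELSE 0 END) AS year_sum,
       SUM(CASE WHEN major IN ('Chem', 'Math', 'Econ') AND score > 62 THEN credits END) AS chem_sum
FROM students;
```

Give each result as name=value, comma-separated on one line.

[year_sum: year > 3 OR major <> 'Econ']
student=Sven: ✓ → 39
student=Mira: ✓ → 18
student=Jude: ✓ → 4
student=Kai: ✓ → 14
student=Tara: ✓ → 29
student=Zane: ✗
student=Noor: ✓ → 15
student=Yara: ✓ → 15
student=Rosa: ✓ → 20
student=Priya: ✓ → 26
student=Eve: ✓ → 0
year_sum = 39 + 18 + 4 + 14 + 29 + 15 + 15 + 20 + 26 = 180
—
[chem_sum: major IN ('Chem', 'Math', 'Econ') AND score > 62]
student=Sven: ✓ → 39
student=Mira: ✗
student=Jude: ✓ → 4
student=Kai: ✗
student=Tara: ✗
student=Zane: ✓ → 13
student=Noor: ✗
student=Yara: ✓ → 15
student=Rosa: ✓ → 20
student=Priya: ✗
student=Eve: ✗
chem_sum = 39 + 4 + 13 + 15 + 20 = 91

year_sum=180, chem_sum=91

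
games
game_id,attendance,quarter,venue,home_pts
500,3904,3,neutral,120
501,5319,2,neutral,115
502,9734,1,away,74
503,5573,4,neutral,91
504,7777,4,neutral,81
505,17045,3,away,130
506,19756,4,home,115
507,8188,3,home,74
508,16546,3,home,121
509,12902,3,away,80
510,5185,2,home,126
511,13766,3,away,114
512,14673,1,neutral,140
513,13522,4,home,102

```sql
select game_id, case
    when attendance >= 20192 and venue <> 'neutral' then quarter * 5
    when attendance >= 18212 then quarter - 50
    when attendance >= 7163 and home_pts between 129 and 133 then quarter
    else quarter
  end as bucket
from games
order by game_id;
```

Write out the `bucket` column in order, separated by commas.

game_id=500: ELSE → 3
game_id=501: ELSE → 2
game_id=502: ELSE → 1
game_id=503: ELSE → 4
game_id=504: ELSE → 4
game_id=505: attendance >= 7163 and home_pts between 129 and 133 → 3
game_id=506: attendance >= 18212 → -46
game_id=507: ELSE → 3
game_id=508: ELSE → 3
game_id=509: ELSE → 3
game_id=510: ELSE → 2
game_id=511: ELSE → 3
game_id=512: ELSE → 1
game_id=513: ELSE → 4

3, 2, 1, 4, 4, 3, -46, 3, 3, 3, 2, 3, 1, 4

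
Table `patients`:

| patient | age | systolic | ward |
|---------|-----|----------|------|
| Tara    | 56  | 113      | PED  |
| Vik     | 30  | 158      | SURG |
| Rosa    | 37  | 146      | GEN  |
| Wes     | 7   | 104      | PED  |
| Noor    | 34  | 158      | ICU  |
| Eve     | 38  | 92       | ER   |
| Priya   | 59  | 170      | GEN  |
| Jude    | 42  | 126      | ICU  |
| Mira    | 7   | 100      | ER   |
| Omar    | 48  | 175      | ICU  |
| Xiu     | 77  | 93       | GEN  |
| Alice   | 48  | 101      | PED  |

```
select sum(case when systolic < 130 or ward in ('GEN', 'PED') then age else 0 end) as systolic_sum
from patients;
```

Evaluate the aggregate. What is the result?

371

patient=Tara: ✓ → 56
patient=Vik: ✗
patient=Rosa: ✓ → 37
patient=Wes: ✓ → 7
patient=Noor: ✗
patient=Eve: ✓ → 38
patient=Priya: ✓ → 59
patient=Jude: ✓ → 42
patient=Mira: ✓ → 7
patient=Omar: ✗
patient=Xiu: ✓ → 77
patient=Alice: ✓ → 48
systolic_sum = 56 + 37 + 7 + 38 + 59 + 42 + 7 + 77 + 48 = 371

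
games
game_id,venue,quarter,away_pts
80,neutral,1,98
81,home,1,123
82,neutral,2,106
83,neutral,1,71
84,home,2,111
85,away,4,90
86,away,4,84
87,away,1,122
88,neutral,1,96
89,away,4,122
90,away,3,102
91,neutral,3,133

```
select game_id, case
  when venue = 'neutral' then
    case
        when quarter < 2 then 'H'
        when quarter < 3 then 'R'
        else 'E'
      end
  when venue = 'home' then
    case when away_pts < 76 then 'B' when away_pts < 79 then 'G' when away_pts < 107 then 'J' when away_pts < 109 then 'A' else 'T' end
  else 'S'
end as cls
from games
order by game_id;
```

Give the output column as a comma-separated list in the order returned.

game_id=80: venue='neutral' → inner[quarter < 2] → H
game_id=81: venue='home' → inner[ELSE] → T
game_id=82: venue='neutral' → inner[quarter < 3] → R
game_id=83: venue='neutral' → inner[quarter < 2] → H
game_id=84: venue='home' → inner[ELSE] → T
game_id=85: venue='away' → outer ELSE → S
game_id=86: venue='away' → outer ELSE → S
game_id=87: venue='away' → outer ELSE → S
game_id=88: venue='neutral' → inner[quarter < 2] → H
game_id=89: venue='away' → outer ELSE → S
game_id=90: venue='away' → outer ELSE → S
game_id=91: venue='neutral' → inner[ELSE] → E

H, T, R, H, T, S, S, S, H, S, S, E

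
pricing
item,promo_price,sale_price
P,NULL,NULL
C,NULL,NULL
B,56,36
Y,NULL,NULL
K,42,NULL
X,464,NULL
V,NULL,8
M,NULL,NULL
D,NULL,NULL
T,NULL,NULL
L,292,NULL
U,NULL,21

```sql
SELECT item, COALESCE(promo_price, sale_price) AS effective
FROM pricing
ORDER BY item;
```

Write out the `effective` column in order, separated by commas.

item=B: promo_price=56 → 56
item=C: promo_price=NULL, sale_price=NULL (all NULL) → NULL
item=D: promo_price=NULL, sale_price=NULL (all NULL) → NULL
item=K: promo_price=42 → 42
item=L: promo_price=292 → 292
item=M: promo_price=NULL, sale_price=NULL (all NULL) → NULL
item=P: promo_price=NULL, sale_price=NULL (all NULL) → NULL
item=T: promo_price=NULL, sale_price=NULL (all NULL) → NULL
item=U: promo_price=NULL, sale_price=21 → 21
item=V: promo_price=NULL, sale_price=8 → 8
item=X: promo_price=464 → 464
item=Y: promo_price=NULL, sale_price=NULL (all NULL) → NULL

56, NULL, NULL, 42, 292, NULL, NULL, NULL, 21, 8, 464, NULL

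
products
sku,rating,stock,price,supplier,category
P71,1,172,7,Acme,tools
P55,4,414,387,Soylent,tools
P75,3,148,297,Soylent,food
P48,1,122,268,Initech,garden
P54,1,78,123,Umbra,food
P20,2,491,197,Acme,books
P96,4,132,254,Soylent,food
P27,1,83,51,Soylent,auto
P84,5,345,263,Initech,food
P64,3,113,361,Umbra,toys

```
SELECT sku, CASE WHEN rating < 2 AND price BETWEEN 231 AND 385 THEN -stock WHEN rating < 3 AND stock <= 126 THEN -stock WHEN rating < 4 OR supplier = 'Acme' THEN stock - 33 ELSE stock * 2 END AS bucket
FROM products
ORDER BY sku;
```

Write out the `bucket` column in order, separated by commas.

458, -83, -122, -78, 828, 80, 139, 115, 690, 264

sku=P20: rating < 4 OR supplier = 'Acme' → 458
sku=P27: rating < 3 AND stock <= 126 → -83
sku=P48: rating < 2 AND price BETWEEN 231 AND 385 → -122
sku=P54: rating < 3 AND stock <= 126 → -78
sku=P55: ELSE → 828
sku=P64: rating < 4 OR supplier = 'Acme' → 80
sku=P71: rating < 4 OR supplier = 'Acme' → 139
sku=P75: rating < 4 OR supplier = 'Acme' → 115
sku=P84: ELSE → 690
sku=P96: ELSE → 264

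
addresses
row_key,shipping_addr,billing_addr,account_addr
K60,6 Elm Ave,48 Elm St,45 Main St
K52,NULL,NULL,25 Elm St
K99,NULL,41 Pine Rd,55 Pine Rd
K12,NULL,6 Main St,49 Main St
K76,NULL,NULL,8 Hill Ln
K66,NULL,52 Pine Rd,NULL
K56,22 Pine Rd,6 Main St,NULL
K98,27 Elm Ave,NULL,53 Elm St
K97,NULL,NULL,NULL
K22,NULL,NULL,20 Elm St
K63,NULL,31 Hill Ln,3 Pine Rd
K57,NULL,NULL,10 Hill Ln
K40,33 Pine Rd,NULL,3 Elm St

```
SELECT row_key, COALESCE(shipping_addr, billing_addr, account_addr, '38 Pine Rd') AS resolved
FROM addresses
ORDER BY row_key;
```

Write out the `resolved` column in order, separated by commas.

6 Main St, 20 Elm St, 33 Pine Rd, 25 Elm St, 22 Pine Rd, 10 Hill Ln, 6 Elm Ave, 31 Hill Ln, 52 Pine Rd, 8 Hill Ln, 38 Pine Rd, 27 Elm Ave, 41 Pine Rd

row_key=K12: shipping_addr=NULL, billing_addr=6 Main St → 6 Main St
row_key=K22: shipping_addr=NULL, billing_addr=NULL, account_addr=20 Elm St → 20 Elm St
row_key=K40: shipping_addr=33 Pine Rd → 33 Pine Rd
row_key=K52: shipping_addr=NULL, billing_addr=NULL, account_addr=25 Elm St → 25 Elm St
row_key=K56: shipping_addr=22 Pine Rd → 22 Pine Rd
row_key=K57: shipping_addr=NULL, billing_addr=NULL, account_addr=10 Hill Ln → 10 Hill Ln
row_key=K60: shipping_addr=6 Elm Ave → 6 Elm Ave
row_key=K63: shipping_addr=NULL, billing_addr=31 Hill Ln → 31 Hill Ln
row_key=K66: shipping_addr=NULL, billing_addr=52 Pine Rd → 52 Pine Rd
row_key=K76: shipping_addr=NULL, billing_addr=NULL, account_addr=8 Hill Ln → 8 Hill Ln
row_key=K97: shipping_addr=NULL, billing_addr=NULL, account_addr=NULL, → literal 38 Pine Rd → 38 Pine Rd
row_key=K98: shipping_addr=27 Elm Ave → 27 Elm Ave
row_key=K99: shipping_addr=NULL, billing_addr=41 Pine Rd → 41 Pine Rd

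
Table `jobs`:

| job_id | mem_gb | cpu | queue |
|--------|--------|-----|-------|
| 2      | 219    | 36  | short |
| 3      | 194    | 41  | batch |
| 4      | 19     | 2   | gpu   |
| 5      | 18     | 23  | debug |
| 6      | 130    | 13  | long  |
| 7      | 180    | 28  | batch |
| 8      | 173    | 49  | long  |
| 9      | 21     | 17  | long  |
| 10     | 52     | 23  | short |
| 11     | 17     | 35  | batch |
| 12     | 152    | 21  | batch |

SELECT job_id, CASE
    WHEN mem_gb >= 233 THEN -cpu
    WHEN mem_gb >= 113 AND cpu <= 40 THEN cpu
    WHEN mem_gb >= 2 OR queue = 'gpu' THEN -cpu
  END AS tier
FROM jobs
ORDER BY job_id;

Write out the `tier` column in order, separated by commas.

job_id=2: mem_gb >= 113 AND cpu <= 40 → 36
job_id=3: mem_gb >= 2 OR queue = 'gpu' → -41
job_id=4: mem_gb >= 2 OR queue = 'gpu' → -2
job_id=5: mem_gb >= 2 OR queue = 'gpu' → -23
job_id=6: mem_gb >= 113 AND cpu <= 40 → 13
job_id=7: mem_gb >= 113 AND cpu <= 40 → 28
job_id=8: mem_gb >= 2 OR queue = 'gpu' → -49
job_id=9: mem_gb >= 2 OR queue = 'gpu' → -17
job_id=10: mem_gb >= 2 OR queue = 'gpu' → -23
job_id=11: mem_gb >= 2 OR queue = 'gpu' → -35
job_id=12: mem_gb >= 113 AND cpu <= 40 → 21

36, -41, -2, -23, 13, 28, -49, -17, -23, -35, 21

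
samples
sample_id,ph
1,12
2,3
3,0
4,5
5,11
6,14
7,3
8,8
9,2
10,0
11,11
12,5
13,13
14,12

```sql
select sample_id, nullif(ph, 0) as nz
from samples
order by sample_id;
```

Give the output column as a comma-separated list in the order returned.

sample_id=1: ph=12 vs 0: differ → 12
sample_id=2: ph=3 vs 0: differ → 3
sample_id=3: ph=0 vs 0: equal → NULL
sample_id=4: ph=5 vs 0: differ → 5
sample_id=5: ph=11 vs 0: differ → 11
sample_id=6: ph=14 vs 0: differ → 14
sample_id=7: ph=3 vs 0: differ → 3
sample_id=8: ph=8 vs 0: differ → 8
sample_id=9: ph=2 vs 0: differ → 2
sample_id=10: ph=0 vs 0: equal → NULL
sample_id=11: ph=11 vs 0: differ → 11
sample_id=12: ph=5 vs 0: differ → 5
sample_id=13: ph=13 vs 0: differ → 13
sample_id=14: ph=12 vs 0: differ → 12

12, 3, NULL, 5, 11, 14, 3, 8, 2, NULL, 11, 5, 13, 12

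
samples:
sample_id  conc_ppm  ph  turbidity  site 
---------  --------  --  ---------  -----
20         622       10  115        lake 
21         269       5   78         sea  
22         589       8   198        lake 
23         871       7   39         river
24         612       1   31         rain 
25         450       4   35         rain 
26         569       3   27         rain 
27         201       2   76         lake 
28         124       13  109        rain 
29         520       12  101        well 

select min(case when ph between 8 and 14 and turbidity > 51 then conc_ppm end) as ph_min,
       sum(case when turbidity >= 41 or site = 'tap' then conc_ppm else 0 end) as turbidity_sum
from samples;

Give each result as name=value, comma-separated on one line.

[ph_min: ph between 8 and 14 and turbidity > 51]
sample_id=20: ✓ → 622
sample_id=21: ✗
sample_id=22: ✓ → 589
sample_id=23: ✗
sample_id=24: ✗
sample_id=25: ✗
sample_id=26: ✗
sample_id=27: ✗
sample_id=28: ✓ → 124
sample_id=29: ✓ → 520
ph_min = MIN(622, 589, 124, 520) = 124
—
[turbidity_sum: turbidity >= 41 or site = 'tap']
sample_id=20: ✓ → 622
sample_id=21: ✓ → 269
sample_id=22: ✓ → 589
sample_id=23: ✗
sample_id=24: ✗
sample_id=25: ✗
sample_id=26: ✗
sample_id=27: ✓ → 201
sample_id=28: ✓ → 124
sample_id=29: ✓ → 520
turbidity_sum = 622 + 269 + 589 + 201 + 124 + 520 = 2325

ph_min=124, turbidity_sum=2325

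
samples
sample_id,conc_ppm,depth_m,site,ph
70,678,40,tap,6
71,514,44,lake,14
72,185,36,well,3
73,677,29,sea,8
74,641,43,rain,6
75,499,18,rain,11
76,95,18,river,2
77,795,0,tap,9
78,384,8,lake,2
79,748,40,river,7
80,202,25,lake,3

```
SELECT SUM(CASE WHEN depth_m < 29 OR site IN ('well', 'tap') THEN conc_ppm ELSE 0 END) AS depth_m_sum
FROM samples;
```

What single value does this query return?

2838

sample_id=70: ✓ → 678
sample_id=71: ✗
sample_id=72: ✓ → 185
sample_id=73: ✗
sample_id=74: ✗
sample_id=75: ✓ → 499
sample_id=76: ✓ → 95
sample_id=77: ✓ → 795
sample_id=78: ✓ → 384
sample_id=79: ✗
sample_id=80: ✓ → 202
depth_m_sum = 678 + 185 + 499 + 95 + 795 + 384 + 202 = 2838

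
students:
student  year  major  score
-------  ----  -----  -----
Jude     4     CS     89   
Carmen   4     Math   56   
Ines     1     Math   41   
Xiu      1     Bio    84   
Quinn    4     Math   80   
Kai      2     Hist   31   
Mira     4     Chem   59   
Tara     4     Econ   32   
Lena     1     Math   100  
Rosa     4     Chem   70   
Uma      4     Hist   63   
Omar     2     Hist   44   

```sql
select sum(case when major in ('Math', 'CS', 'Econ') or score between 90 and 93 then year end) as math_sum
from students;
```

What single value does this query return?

18

student=Jude: ✓ → 4
student=Carmen: ✓ → 4
student=Ines: ✓ → 1
student=Xiu: ✗
student=Quinn: ✓ → 4
student=Kai: ✗
student=Mira: ✗
student=Tara: ✓ → 4
student=Lena: ✓ → 1
student=Rosa: ✗
student=Uma: ✗
student=Omar: ✗
math_sum = 4 + 4 + 1 + 4 + 4 + 1 = 18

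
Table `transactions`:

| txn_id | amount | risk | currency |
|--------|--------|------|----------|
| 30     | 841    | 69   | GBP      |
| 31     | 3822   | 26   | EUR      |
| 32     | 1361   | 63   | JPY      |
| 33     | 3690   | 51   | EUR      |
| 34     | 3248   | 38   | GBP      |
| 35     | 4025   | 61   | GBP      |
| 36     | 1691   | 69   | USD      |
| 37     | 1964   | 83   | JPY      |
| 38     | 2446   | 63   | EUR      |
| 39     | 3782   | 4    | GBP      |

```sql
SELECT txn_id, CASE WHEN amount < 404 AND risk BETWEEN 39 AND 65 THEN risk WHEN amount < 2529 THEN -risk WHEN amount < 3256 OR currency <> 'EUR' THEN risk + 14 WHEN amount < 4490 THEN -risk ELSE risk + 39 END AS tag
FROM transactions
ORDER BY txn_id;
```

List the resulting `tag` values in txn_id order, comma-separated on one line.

txn_id=30: amount < 2529 → -69
txn_id=31: amount < 4490 → -26
txn_id=32: amount < 2529 → -63
txn_id=33: amount < 4490 → -51
txn_id=34: amount < 3256 OR currency <> 'EUR' → 52
txn_id=35: amount < 3256 OR currency <> 'EUR' → 75
txn_id=36: amount < 2529 → -69
txn_id=37: amount < 2529 → -83
txn_id=38: amount < 2529 → -63
txn_id=39: amount < 3256 OR currency <> 'EUR' → 18

-69, -26, -63, -51, 52, 75, -69, -83, -63, 18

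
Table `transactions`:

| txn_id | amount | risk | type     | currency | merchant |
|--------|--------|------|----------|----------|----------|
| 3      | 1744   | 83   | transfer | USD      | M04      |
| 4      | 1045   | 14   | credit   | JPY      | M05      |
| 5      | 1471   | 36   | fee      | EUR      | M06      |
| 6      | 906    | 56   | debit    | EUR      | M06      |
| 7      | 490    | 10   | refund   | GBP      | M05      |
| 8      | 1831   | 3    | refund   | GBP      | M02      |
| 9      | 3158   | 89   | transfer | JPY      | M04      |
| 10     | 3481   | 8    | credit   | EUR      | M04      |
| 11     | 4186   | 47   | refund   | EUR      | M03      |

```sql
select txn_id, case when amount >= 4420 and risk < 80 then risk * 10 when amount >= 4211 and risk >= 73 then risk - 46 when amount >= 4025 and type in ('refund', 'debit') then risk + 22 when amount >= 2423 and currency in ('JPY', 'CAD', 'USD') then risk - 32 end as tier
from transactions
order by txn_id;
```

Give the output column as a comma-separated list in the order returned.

NULL, NULL, NULL, NULL, NULL, NULL, 57, NULL, 69

txn_id=3: (no match → NULL) → NULL
txn_id=4: (no match → NULL) → NULL
txn_id=5: (no match → NULL) → NULL
txn_id=6: (no match → NULL) → NULL
txn_id=7: (no match → NULL) → NULL
txn_id=8: (no match → NULL) → NULL
txn_id=9: amount >= 2423 and currency in ('JPY', 'CAD', 'USD') → 57
txn_id=10: (no match → NULL) → NULL
txn_id=11: amount >= 4025 and type in ('refund', 'debit') → 69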